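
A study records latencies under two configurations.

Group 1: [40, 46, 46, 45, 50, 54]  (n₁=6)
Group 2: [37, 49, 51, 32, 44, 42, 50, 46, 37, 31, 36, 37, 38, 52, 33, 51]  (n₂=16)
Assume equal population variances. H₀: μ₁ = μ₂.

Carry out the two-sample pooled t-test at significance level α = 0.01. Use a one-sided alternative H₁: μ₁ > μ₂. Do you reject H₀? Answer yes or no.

x̄₁=46.833, s₁=4.750, n₁=6
x̄₂=41.625, s₂=7.402, n₂=16
s_p² = [5·4.750² + 15·7.402²]/20 = 46.7292
SE = √(s_p²·(1/6+1/16)) = 3.2724
t = (46.833−41.625)/3.2724 = 1.5916
df = 20
p-value (one-sided, H₁ greater) = 0.06358
At α=0.01: p ≥ α → fail to reject H₀

reject H₀: no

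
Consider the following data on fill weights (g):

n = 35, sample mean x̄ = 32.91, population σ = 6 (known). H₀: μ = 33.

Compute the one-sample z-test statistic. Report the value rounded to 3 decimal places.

test statistic = -0.089

SE = σ/√n = 6/√35 = 1.0142
z = (x̄−μ₀)/SE = (32.91−33)/1.0142 = -0.0887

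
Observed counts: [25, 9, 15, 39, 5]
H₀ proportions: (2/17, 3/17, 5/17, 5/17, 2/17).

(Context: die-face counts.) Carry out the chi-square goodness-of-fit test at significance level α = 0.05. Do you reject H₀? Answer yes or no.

n = 93; E_i = n·p_i = [10.94, 16.41, 27.35, 27.35, 10.94]
χ² = (25−10.94)²/10.94 + (9−16.41)²/16.41 + (15−27.35)²/27.35 + (39−27.35)²/27.35 + (5−10.94)²/10.94 = 35.1763
df = 4
p-value (upper-tail) = 0.00000
At α=0.05: p < α → reject H₀

reject H₀: yes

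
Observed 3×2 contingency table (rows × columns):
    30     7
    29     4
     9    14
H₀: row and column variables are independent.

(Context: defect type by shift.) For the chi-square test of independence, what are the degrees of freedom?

degrees of freedom = 2

df = (r−1)(c−1) = (3−1)·(2−1) = 2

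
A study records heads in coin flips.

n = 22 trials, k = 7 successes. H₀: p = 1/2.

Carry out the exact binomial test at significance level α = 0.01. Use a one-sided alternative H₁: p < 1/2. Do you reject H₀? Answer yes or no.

reject H₀: no

Exact binomial: n=22, k=7, p₀=1/2=0.5000
P(X≤7) from Σ C(n,i)·p₀^i·(1−p₀)^(n−i)
p-value (one-sided, H₁ less) = 0.06690
At α=0.01: p ≥ α → fail to reject H₀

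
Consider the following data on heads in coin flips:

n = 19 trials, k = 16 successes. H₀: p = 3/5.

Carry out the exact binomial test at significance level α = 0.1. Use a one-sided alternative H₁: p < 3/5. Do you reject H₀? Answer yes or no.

reject H₀: no

Exact binomial: n=19, k=16, p₀=3/5=0.6000
P(X≤16) from Σ C(n,i)·p₀^i·(1−p₀)^(n−i)
p-value (one-sided, H₁ less) = 0.99454
At α=0.1: p ≥ α → fail to reject H₀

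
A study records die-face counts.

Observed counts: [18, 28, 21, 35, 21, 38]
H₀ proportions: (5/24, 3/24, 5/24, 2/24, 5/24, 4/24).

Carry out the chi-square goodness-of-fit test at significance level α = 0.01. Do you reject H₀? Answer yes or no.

reject H₀: yes

n = 161; E_i = n·p_i = [33.54, 20.12, 33.54, 13.42, 33.54, 26.83]
χ² = (18−33.54)²/33.54 + (28−20.12)²/20.12 + (21−33.54)²/33.54 + (35−13.42)²/13.42 + (21−33.54)²/33.54 + (38−26.83)²/26.83 = 59.0298
df = 5
p-value (upper-tail) = 0.00000
At α=0.01: p < α → reject H₀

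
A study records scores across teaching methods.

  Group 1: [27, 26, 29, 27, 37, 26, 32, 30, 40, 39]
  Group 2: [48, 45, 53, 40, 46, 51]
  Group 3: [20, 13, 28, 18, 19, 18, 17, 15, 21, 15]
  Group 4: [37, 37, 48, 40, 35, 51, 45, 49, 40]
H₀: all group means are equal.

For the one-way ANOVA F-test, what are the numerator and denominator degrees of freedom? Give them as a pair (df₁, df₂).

degrees of freedom = [3, 31]

k = 4 groups, N = 35 total
df = (k−1, N−k) = (4−1, 35−4) = (3, 31)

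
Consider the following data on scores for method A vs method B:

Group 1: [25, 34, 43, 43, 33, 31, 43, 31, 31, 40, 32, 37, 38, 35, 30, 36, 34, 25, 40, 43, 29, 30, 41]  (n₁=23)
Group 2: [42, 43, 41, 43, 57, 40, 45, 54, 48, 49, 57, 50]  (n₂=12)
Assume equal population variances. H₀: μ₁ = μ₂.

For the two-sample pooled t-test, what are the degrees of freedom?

df = n₁ + n₂ − 2 = 23 + 12 − 2 = 33

degrees of freedom = 33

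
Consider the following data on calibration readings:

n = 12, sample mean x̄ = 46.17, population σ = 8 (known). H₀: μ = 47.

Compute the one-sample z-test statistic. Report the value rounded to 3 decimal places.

test statistic = -0.359

SE = σ/√n = 8/√12 = 2.3094
z = (x̄−μ₀)/SE = (46.17−47)/2.3094 = -0.3594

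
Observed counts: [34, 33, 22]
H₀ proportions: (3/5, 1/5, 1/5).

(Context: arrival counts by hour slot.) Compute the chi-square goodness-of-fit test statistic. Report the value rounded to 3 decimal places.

test statistic = 21.019

n = 89; E_i = n·p_i = [53.40, 17.80, 17.80]
χ² = (34−53.40)²/53.40 + (33−17.80)²/17.80 + (22−17.80)²/17.80 = 21.0187
df = 2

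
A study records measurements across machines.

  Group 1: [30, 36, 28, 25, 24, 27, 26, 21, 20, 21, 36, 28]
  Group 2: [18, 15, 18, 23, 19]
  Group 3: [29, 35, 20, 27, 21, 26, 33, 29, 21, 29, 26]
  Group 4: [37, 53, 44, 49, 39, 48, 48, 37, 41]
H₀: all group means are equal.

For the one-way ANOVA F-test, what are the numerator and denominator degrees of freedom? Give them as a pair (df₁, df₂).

degrees of freedom = [3, 33]

k = 4 groups, N = 37 total
df = (k−1, N−k) = (4−1, 37−4) = (3, 33)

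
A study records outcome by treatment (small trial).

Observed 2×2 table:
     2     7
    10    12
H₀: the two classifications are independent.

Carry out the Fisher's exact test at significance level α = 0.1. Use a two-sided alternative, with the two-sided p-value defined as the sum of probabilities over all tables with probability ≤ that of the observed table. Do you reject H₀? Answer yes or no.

reject H₀: no

Margins: r₁=9, r₂=22, c₁=12, c₂=19, n=31
p_obs = C(9,2)·C(22,10)/C(31,12); sum pmf over tables with pmf ≤ p_obs
p-value (two-sided) = 0.41841
At α=0.1: p ≥ α → fail to reject H₀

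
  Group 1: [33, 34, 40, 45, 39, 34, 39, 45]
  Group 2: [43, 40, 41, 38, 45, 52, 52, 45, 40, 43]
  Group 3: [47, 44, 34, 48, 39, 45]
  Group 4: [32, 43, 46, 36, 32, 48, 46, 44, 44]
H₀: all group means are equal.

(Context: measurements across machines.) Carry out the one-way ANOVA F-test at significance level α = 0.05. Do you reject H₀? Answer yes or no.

Group means [38.62, 43.90, 42.83, 41.22], grand mean 41.697
SSB = Σnᵢ(x̄ᵢ−x̄)² = 133.806; SSW = ΣΣ(x−x̄ᵢ)² = 817.164
MSB = 133.806/3 = 44.6019; MSW = 817.164/29 = 28.1781
F = MSB/MSW = 1.5829
df = (3, 29)
p-value (upper-tail) = 0.21485
At α=0.05: p ≥ α → fail to reject H₀

reject H₀: no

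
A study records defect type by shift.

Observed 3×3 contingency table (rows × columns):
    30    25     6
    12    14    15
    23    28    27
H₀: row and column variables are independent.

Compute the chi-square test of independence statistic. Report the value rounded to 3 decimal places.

test statistic = 14.578

Row totals [61, 41, 78], col totals [65, 67, 48], n=180
χ² = (30−22.03)²/22.03 + (25−22.71)²/22.71 + (6−16.27)²/16.27 + (12−14.81)²/14.81 + (14−15.26)²/15.26 + (15−10.93)²/10.93 + (23−28.17)²/28.17 + (28−29.03)²/29.03 + (27−20.80)²/20.80 = 14.5780
df = 4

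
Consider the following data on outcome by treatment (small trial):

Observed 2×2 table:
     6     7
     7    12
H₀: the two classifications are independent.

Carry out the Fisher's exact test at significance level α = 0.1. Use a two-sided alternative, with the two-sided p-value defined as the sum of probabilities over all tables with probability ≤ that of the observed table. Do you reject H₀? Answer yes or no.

reject H₀: no

Margins: r₁=13, r₂=19, c₁=13, c₂=19, n=32
p_obs = C(13,6)·C(19,7)/C(32,13); sum pmf over tables with pmf ≤ p_obs
p-value (two-sided) = 0.71997
At α=0.1: p ≥ α → fail to reject H₀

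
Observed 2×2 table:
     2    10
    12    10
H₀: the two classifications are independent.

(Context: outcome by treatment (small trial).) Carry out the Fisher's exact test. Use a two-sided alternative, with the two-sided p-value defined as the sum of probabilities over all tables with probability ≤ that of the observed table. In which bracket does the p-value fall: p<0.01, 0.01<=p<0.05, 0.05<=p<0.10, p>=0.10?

p-value bracket: 0.05<=p<0.10

Margins: r₁=12, r₂=22, c₁=14, c₂=20, n=34
p_obs = C(12,2)·C(22,12)/C(34,14); sum pmf over tables with pmf ≤ p_obs
p-value (two-sided) = 0.06623
→ bracket: 0.05<=p<0.10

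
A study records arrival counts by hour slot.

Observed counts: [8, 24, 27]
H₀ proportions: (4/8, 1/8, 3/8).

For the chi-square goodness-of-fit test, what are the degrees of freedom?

df = k − 1 = 3 − 1 = 2

degrees of freedom = 2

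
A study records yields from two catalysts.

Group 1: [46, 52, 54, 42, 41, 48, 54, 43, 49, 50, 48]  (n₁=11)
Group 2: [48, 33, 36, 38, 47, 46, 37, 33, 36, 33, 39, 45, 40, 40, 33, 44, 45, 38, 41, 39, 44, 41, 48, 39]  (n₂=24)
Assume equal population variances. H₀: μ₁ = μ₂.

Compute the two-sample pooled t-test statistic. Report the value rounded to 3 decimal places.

x̄₁=47.909, s₁=4.549, n₁=11
x̄₂=40.125, s₂=4.866, n₂=24
s_p² = [10·4.549² + 23·4.866²]/33 = 22.7738
SE = √(s_p²·(1/11+1/24)) = 1.7376
t = (47.909−40.125)/1.7376 = 4.4798
df = 33

test statistic = 4.480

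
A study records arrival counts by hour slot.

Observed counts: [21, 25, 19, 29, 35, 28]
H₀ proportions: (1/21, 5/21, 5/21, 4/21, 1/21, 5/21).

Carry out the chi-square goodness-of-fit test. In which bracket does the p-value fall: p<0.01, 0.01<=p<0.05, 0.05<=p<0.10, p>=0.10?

p-value bracket: p<0.01

n = 157; E_i = n·p_i = [7.48, 37.38, 37.38, 29.90, 7.48, 37.38]
χ² = (21−7.48)²/7.48 + (25−37.38)²/37.38 + (19−37.38)²/37.38 + (29−29.90)²/29.90 + (35−7.48)²/7.48 + (28−37.38)²/37.38 = 141.3137
df = 5
p-value (upper-tail) = 0.00000
→ bracket: p<0.01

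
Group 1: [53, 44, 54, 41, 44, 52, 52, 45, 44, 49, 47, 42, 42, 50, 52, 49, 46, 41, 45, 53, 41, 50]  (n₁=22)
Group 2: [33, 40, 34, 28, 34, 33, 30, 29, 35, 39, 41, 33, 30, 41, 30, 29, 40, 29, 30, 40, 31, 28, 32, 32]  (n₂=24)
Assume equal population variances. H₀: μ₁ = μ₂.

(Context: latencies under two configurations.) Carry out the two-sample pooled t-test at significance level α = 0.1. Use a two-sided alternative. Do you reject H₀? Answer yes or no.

reject H₀: yes

x̄₁=47.091, s₁=4.450, n₁=22
x̄₂=33.375, s₂=4.441, n₂=24
s_p² = [21·4.450² + 23·4.441²]/44 = 19.7601
SE = √(s_p²·(1/22+1/24)) = 1.3121
t = (47.091−33.375)/1.3121 = 10.4537
df = 44
p-value (two-sided) = 0.00000
At α=0.1: p < α → reject H₀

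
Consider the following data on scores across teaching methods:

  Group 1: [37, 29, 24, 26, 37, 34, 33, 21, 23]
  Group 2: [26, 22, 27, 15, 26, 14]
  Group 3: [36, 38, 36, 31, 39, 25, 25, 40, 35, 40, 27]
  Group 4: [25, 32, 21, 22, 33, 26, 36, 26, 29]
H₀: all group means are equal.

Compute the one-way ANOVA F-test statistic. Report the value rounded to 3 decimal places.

test statistic = 5.999

Group means [29.33, 21.67, 33.82, 27.78], grand mean 29.029
SSB = Σnᵢ(x̄ᵢ−x̄)² = 592.446; SSW = ΣΣ(x−x̄ᵢ)² = 1020.525
MSB = 592.446/3 = 197.4821; MSW = 1020.525/31 = 32.9202
F = MSB/MSW = 5.9988
df = (3, 31)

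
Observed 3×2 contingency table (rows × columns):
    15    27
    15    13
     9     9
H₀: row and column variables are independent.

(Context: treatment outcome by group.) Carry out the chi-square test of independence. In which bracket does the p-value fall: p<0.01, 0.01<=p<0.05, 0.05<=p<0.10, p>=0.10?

Row totals [42, 28, 18], col totals [39, 49], n=88
χ² = (15−18.61)²/18.61 + (27−23.39)²/23.39 + (15−12.41)²/12.41 + (13−15.59)²/15.59 + (9−7.98)²/7.98 + (9−10.02)²/10.02 = 2.4669
df = 2
p-value (upper-tail) = 0.29128
→ bracket: p>=0.10

p-value bracket: p>=0.10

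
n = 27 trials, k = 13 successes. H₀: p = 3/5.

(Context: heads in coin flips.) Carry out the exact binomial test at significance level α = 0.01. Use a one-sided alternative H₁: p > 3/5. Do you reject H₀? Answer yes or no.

reject H₀: no

Exact binomial: n=27, k=13, p₀=3/5=0.6000
P(X≥13) from Σ C(n,i)·p₀^i·(1−p₀)^(n−i)
p-value (one-sided, H₁ greater) = 0.92567
At α=0.01: p ≥ α → fail to reject H₀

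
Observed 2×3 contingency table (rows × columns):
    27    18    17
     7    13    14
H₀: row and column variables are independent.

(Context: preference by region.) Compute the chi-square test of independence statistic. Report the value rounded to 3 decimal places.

test statistic = 5.131

Row totals [62, 34], col totals [34, 31, 31], n=96
χ² = (27−21.96)²/21.96 + (18−20.02)²/20.02 + (17−20.02)²/20.02 + (7−12.04)²/12.04 + (13−10.98)²/10.98 + (14−10.98)²/10.98 = 5.1313
df = 2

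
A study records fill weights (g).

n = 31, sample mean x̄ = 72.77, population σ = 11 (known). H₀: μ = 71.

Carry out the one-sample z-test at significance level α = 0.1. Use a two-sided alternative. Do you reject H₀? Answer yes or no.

SE = σ/√n = 11/√31 = 1.9757
z = (x̄−μ₀)/SE = (72.77−71)/1.9757 = 0.8959
p-value (two-sided) = 0.37030
At α=0.1: p ≥ α → fail to reject H₀

reject H₀: no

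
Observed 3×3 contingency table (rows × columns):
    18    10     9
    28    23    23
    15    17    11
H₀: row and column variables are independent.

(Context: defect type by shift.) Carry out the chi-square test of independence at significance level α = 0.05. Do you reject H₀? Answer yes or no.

reject H₀: no

Row totals [37, 74, 43], col totals [61, 50, 43], n=154
χ² = (18−14.66)²/14.66 + (10−12.01)²/12.01 + (9−10.33)²/10.33 + (28−29.31)²/29.31 + (23−24.03)²/24.03 + (23−20.66)²/20.66 + (15−17.03)²/17.03 + (17−13.96)²/13.96 + (11−12.01)²/12.01 = 2.6273
df = 4
p-value (upper-tail) = 0.62200
At α=0.05: p ≥ α → fail to reject H₀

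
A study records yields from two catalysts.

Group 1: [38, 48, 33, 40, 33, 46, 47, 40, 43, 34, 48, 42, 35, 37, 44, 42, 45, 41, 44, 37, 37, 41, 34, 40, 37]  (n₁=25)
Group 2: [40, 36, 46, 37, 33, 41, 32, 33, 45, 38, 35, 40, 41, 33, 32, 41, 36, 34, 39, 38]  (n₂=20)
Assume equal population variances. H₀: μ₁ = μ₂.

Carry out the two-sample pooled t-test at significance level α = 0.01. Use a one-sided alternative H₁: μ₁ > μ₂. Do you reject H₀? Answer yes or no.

reject H₀: no

x̄₁=40.240, s₁=4.666, n₁=25
x̄₂=37.500, s₂=4.136, n₂=20
s_p² = [24·4.666² + 19·4.136²]/43 = 19.7107
SE = √(s_p²·(1/25+1/20)) = 1.3319
t = (40.240−37.500)/1.3319 = 2.0572
df = 43
p-value (one-sided, H₁ greater) = 0.02288
At α=0.01: p ≥ α → fail to reject H₀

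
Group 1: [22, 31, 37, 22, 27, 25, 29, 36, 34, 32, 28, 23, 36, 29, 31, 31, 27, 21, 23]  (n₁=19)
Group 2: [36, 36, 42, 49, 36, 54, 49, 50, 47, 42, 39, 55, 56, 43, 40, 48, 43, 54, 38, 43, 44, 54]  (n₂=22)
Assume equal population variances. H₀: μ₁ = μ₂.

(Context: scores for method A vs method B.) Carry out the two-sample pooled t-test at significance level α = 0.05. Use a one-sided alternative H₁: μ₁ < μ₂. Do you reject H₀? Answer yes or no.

x̄₁=28.632, s₁=5.079, n₁=19
x̄₂=45.364, s₂=6.601, n₂=22
s_p² = [18·5.079² + 21·6.601²]/39 = 35.3721
SE = √(s_p²·(1/19+1/22)) = 1.8627
t = (28.632−45.364)/1.8627 = -8.9829
df = 39
p-value (one-sided, H₁ less) = 0.00000
At α=0.05: p < α → reject H₀

reject H₀: yes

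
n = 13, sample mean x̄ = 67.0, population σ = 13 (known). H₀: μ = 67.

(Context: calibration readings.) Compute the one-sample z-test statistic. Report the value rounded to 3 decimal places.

SE = σ/√n = 13/√13 = 3.6056
z = (x̄−μ₀)/SE = (67.0−67)/3.6056 = 0.0000

test statistic = 0.000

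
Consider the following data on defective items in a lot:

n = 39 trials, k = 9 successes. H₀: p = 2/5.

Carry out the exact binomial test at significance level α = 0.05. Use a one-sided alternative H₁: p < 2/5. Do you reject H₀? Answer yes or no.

reject H₀: yes

Exact binomial: n=39, k=9, p₀=2/5=0.4000
P(X≤9) from Σ C(n,i)·p₀^i·(1−p₀)^(n−i)
p-value (one-sided, H₁ less) = 0.02049
At α=0.05: p < α → reject H₀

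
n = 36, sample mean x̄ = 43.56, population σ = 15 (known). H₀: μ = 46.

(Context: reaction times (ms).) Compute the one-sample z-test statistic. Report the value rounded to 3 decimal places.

test statistic = -0.976

SE = σ/√n = 15/√36 = 2.5000
z = (x̄−μ₀)/SE = (43.56−46)/2.5000 = -0.9760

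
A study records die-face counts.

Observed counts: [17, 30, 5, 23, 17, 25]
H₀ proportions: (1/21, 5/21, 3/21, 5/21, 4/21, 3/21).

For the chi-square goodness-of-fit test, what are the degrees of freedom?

degrees of freedom = 5

df = k − 1 = 6 − 1 = 5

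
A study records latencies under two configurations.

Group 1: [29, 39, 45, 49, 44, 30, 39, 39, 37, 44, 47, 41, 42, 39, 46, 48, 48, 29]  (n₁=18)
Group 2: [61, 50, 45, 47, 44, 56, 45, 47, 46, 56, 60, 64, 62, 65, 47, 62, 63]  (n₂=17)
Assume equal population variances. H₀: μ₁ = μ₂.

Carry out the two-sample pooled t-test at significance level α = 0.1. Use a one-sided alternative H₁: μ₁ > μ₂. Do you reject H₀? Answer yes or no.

x̄₁=40.833, s₁=6.410, n₁=18
x̄₂=54.118, s₂=7.952, n₂=17
s_p² = [17·6.410² + 16·7.952²]/33 = 51.8262
SE = √(s_p²·(1/18+1/17)) = 2.4347
t = (40.833−54.118)/2.4347 = -5.4562
df = 33
p-value (one-sided, H₁ greater) = 1.00000
At α=0.1: p ≥ α → fail to reject H₀

reject H₀: no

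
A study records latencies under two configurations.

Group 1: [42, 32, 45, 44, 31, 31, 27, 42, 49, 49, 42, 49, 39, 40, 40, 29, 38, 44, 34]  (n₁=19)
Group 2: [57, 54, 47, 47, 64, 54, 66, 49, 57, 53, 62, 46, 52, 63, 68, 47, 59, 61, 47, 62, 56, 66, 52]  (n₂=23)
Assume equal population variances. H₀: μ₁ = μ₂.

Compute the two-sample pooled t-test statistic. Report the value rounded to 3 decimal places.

test statistic = -7.734

x̄₁=39.316, s₁=6.913, n₁=19
x̄₂=56.043, s₂=7.029, n₂=23
s_p² = [18·6.913² + 22·7.029²]/40 = 48.6765
SE = √(s_p²·(1/19+1/23)) = 2.1629
t = (39.316−56.043)/2.1629 = -7.7338
df = 40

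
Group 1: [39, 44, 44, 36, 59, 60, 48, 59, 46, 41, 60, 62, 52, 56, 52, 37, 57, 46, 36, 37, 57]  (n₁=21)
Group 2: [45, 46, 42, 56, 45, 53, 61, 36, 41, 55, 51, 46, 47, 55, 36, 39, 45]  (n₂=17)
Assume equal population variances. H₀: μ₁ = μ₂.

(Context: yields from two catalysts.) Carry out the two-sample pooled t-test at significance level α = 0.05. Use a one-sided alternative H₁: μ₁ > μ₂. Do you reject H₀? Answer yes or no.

reject H₀: no

x̄₁=48.952, s₁=9.124, n₁=21
x̄₂=47.000, s₂=7.237, n₂=17
s_p² = [20·9.124² + 16·7.237²]/36 = 69.5265
SE = √(s_p²·(1/21+1/17)) = 2.7204
t = (48.952−47.000)/2.7204 = 0.7177
df = 36
p-value (one-sided, H₁ greater) = 0.23879
At α=0.05: p ≥ α → fail to reject H₀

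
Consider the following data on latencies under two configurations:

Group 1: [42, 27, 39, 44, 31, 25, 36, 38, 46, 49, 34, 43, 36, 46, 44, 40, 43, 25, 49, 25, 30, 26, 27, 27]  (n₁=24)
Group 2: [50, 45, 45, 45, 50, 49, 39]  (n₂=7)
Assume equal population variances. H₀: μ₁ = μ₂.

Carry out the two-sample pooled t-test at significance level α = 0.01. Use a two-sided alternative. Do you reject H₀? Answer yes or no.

x̄₁=36.333, s₁=8.334, n₁=24
x̄₂=46.143, s₂=3.934, n₂=7
s_p² = [23·8.334² + 6·3.934²]/29 = 58.2824
SE = √(s_p²·(1/24+1/7)) = 3.2794
t = (36.333−46.143)/3.2794 = -2.9913
df = 29
p-value (two-sided) = 0.00562
At α=0.01: p < α → reject H₀

reject H₀: yes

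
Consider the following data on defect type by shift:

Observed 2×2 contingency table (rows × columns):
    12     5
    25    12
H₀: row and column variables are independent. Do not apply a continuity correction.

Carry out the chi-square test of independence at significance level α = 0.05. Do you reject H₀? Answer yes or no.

Row totals [17, 37], col totals [37, 17], n=54
χ² = (12−11.65)²/11.65 + (5−5.35)²/5.35 + (25−25.35)²/25.35 + (12−11.65)²/11.65 = 0.0493
df = 1
p-value (upper-tail) = 0.82434
At α=0.05: p ≥ α → fail to reject H₀

reject H₀: no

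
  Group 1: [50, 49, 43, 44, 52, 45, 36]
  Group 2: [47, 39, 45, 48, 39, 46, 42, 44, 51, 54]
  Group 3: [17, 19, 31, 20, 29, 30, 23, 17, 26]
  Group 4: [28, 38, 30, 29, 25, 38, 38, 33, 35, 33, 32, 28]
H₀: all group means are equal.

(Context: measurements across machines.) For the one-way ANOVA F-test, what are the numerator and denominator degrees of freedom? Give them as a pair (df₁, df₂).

k = 4 groups, N = 38 total
df = (k−1, N−k) = (4−1, 38−4) = (3, 34)

degrees of freedom = [3, 34]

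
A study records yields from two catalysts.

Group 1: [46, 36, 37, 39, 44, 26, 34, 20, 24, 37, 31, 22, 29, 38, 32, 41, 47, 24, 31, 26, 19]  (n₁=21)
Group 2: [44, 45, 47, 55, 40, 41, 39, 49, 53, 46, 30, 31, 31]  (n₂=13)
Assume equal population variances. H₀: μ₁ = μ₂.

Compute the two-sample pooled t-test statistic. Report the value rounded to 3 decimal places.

test statistic = -3.362

x̄₁=32.524, s₁=8.424, n₁=21
x̄₂=42.385, s₂=8.119, n₂=13
s_p² = [20·8.424² + 12·8.119²]/32 = 69.0723
SE = √(s_p²·(1/21+1/13)) = 2.9330
t = (32.524−42.385)/2.9330 = -3.3620
df = 32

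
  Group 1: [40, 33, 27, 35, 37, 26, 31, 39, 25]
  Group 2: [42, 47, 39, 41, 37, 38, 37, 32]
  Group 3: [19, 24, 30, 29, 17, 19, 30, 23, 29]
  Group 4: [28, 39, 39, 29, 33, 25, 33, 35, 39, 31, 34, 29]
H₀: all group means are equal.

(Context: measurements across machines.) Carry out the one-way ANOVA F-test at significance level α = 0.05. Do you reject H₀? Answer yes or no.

reject H₀: yes

Group means [32.56, 39.12, 24.44, 32.83], grand mean 32.105
SSB = Σnᵢ(x̄ᵢ−x̄)² = 930.593; SSW = ΣΣ(x−x̄ᵢ)² = 848.986
MSB = 930.593/3 = 310.1976; MSW = 848.986/34 = 24.9702
F = MSB/MSW = 12.4227
df = (3, 34)
p-value (upper-tail) = 0.00001
At α=0.05: p < α → reject H₀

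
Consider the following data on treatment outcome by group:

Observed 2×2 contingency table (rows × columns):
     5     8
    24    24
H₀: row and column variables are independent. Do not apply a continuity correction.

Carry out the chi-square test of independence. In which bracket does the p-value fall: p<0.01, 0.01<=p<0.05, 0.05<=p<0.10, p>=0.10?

p-value bracket: p>=0.10

Row totals [13, 48], col totals [29, 32], n=61
χ² = (5−6.18)²/6.18 + (8−6.82)²/6.82 + (24−22.82)²/22.82 + (24−25.18)²/25.18 = 0.5461
df = 1
p-value (upper-tail) = 0.45992
→ bracket: p>=0.10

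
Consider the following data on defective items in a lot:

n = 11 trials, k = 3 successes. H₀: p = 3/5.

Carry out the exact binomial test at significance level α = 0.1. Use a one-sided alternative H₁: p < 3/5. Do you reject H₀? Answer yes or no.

reject H₀: yes

Exact binomial: n=11, k=3, p₀=3/5=0.6000
P(X≤3) from Σ C(n,i)·p₀^i·(1−p₀)^(n−i)
p-value (one-sided, H₁ less) = 0.02928
At α=0.1: p < α → reject H₀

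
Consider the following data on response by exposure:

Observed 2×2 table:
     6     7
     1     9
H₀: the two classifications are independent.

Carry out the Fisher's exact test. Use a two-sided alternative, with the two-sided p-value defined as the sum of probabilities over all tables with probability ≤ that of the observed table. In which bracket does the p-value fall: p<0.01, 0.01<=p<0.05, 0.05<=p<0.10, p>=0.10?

Margins: r₁=13, r₂=10, c₁=7, c₂=16, n=23
p_obs = C(13,6)·C(10,1)/C(23,7); sum pmf over tables with pmf ≤ p_obs
p-value (two-sided) = 0.08862
→ bracket: 0.05<=p<0.10

p-value bracket: 0.05<=p<0.10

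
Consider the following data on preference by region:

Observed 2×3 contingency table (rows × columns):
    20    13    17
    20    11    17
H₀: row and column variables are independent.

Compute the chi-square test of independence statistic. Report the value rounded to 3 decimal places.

test statistic = 0.126

Row totals [50, 48], col totals [40, 24, 34], n=98
χ² = (20−20.41)²/20.41 + (13−12.24)²/12.24 + (17−17.35)²/17.35 + (20−19.59)²/19.59 + (11−11.76)²/11.76 + (17−16.65)²/16.65 = 0.1259
df = 2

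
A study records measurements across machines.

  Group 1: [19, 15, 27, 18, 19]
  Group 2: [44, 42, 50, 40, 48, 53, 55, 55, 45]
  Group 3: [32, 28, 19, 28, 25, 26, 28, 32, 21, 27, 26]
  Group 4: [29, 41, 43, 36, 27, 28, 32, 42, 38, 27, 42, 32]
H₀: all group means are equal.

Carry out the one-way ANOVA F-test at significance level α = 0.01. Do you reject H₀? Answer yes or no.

Group means [19.60, 48.00, 26.55, 34.75], grand mean 33.486
SSB = Σnᵢ(x̄ᵢ−x̄)² = 3409.066; SSW = ΣΣ(x−x̄ᵢ)² = 926.177
MSB = 3409.066/3 = 1136.3553; MSW = 926.177/33 = 28.0660
F = MSB/MSW = 40.4887
df = (3, 33)
p-value (upper-tail) = 0.00000
At α=0.01: p < α → reject H₀

reject H₀: yes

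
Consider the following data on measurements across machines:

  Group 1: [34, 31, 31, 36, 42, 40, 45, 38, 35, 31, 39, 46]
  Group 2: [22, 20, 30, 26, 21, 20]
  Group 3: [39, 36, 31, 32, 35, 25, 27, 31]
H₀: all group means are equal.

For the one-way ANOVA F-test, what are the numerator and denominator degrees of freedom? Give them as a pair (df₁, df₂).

degrees of freedom = [2, 23]

k = 3 groups, N = 26 total
df = (k−1, N−k) = (3−1, 26−3) = (2, 23)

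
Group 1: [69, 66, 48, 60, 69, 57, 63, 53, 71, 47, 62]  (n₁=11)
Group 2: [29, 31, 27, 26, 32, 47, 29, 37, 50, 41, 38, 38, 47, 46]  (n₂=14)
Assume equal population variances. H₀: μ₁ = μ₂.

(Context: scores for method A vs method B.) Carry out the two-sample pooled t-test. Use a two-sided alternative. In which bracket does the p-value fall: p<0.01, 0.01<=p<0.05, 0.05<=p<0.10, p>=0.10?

x̄₁=60.455, s₁=8.371, n₁=11
x̄₂=37.000, s₂=8.218, n₂=14
s_p² = [10·8.371² + 13·8.218²]/23 = 68.6403
SE = √(s_p²·(1/11+1/14)) = 3.3381
t = (60.455−37.000)/3.3381 = 7.0263
df = 23
p-value (two-sided) = 0.00000
→ bracket: p<0.01

p-value bracket: p<0.01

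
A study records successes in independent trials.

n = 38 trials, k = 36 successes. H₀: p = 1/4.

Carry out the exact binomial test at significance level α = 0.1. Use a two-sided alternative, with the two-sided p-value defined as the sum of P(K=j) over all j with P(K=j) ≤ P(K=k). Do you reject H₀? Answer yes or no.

reject H₀: yes

Exact binomial: n=38, k=36, p₀=1/4=0.2500
P(X=j) = C(n,j)·p₀^j·(1−p₀)^(n−j); p = Σ P(X=j) over j with P(X=j) ≤ P(X=36)
p-value (two-sided) = 0.00000
At α=0.1: p < α → reject H₀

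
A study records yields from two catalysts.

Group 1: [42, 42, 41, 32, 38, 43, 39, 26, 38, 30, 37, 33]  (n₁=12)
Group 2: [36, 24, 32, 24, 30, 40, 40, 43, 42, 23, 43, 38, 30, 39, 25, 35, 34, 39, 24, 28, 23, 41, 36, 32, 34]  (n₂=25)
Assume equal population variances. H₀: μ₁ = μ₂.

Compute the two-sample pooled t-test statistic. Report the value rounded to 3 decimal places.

test statistic = 1.492

x̄₁=36.750, s₁=5.379, n₁=12
x̄₂=33.400, s₂=6.807, n₂=25
s_p² = [11·5.379² + 24·6.807²]/35 = 40.8643
SE = √(s_p²·(1/12+1/25)) = 2.2450
t = (36.750−33.400)/2.2450 = 1.4922
df = 35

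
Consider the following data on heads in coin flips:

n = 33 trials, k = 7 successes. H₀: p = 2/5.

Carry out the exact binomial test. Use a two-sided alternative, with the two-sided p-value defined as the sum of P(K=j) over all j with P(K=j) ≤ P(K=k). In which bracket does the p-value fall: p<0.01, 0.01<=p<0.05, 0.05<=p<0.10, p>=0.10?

p-value bracket: 0.01<=p<0.05

Exact binomial: n=33, k=7, p₀=2/5=0.4000
P(X=j) = C(n,j)·p₀^j·(1−p₀)^(n−j); p = Σ P(X=j) over j with P(X=j) ≤ P(X=7)
p-value (two-sided) = 0.03195
→ bracket: 0.01<=p<0.05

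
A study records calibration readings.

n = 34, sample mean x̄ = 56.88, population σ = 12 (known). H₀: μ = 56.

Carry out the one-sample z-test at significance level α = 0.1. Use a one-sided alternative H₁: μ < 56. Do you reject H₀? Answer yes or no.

SE = σ/√n = 12/√34 = 2.0580
z = (x̄−μ₀)/SE = (56.88−56)/2.0580 = 0.4276
p-value (one-sided, H₁ less) = 0.66553
At α=0.1: p ≥ α → fail to reject H₀

reject H₀: no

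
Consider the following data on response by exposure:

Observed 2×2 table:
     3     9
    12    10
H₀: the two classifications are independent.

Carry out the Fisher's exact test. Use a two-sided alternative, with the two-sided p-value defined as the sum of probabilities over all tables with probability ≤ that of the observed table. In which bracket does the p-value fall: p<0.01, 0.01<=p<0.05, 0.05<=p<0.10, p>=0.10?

p-value bracket: p>=0.10

Margins: r₁=12, r₂=22, c₁=15, c₂=19, n=34
p_obs = C(12,3)·C(22,12)/C(34,15); sum pmf over tables with pmf ≤ p_obs
p-value (two-sided) = 0.15181
→ bracket: p>=0.10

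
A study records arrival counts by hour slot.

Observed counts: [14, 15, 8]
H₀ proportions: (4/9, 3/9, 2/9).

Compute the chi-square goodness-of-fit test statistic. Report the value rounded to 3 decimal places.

test statistic = 0.946

n = 37; E_i = n·p_i = [16.44, 12.33, 8.22]
χ² = (14−16.44)²/16.44 + (15−12.33)²/12.33 + (8−8.22)²/8.22 = 0.9459
df = 2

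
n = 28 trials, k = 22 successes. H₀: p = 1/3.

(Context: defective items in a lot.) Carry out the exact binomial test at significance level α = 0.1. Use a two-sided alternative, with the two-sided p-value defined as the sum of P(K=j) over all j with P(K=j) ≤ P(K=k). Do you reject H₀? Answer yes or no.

Exact binomial: n=28, k=22, p₀=1/3=0.3333
P(X=j) = C(n,j)·p₀^j·(1−p₀)^(n−j); p = Σ P(X=j) over j with P(X=j) ≤ P(X=22)
p-value (two-sided) = 0.00000
At α=0.1: p < α → reject H₀

reject H₀: yes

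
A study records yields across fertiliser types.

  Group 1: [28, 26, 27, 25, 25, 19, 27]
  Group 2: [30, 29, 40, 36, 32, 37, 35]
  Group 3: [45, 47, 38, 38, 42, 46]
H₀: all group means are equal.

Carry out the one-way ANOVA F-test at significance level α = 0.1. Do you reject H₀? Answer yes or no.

reject H₀: yes

Group means [25.29, 34.14, 42.67], grand mean 33.600
SSB = Σnᵢ(x̄ᵢ−x̄)² = 979.181; SSW = ΣΣ(x−x̄ᵢ)² = 227.619
MSB = 979.181/2 = 489.5905; MSW = 227.619/17 = 13.3894
F = MSB/MSW = 36.5656
df = (2, 17)
p-value (upper-tail) = 0.00000
At α=0.1: p < α → reject H₀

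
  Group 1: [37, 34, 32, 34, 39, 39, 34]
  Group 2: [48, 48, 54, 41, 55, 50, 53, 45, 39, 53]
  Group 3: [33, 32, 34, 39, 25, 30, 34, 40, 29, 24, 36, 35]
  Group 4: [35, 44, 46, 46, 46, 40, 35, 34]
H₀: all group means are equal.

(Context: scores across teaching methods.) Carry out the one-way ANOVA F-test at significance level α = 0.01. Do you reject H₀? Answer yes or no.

Group means [35.57, 48.60, 32.58, 40.75], grand mean 39.243
SSB = Σnᵢ(x̄ᵢ−x̄)² = 1520.280; SSW = ΣΣ(x−x̄ᵢ)² = 794.531
MSB = 1520.280/3 = 506.7600; MSW = 794.531/33 = 24.0767
F = MSB/MSW = 21.0477
df = (3, 33)
p-value (upper-tail) = 0.00000
At α=0.01: p < α → reject H₀

reject H₀: yes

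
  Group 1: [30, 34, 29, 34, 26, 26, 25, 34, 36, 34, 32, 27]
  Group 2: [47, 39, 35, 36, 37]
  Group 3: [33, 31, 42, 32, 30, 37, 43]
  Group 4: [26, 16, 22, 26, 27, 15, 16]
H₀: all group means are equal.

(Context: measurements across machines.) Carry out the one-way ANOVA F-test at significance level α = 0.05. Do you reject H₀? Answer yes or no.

reject H₀: yes

Group means [30.58, 38.80, 35.43, 21.14], grand mean 30.871
SSB = Σnᵢ(x̄ᵢ−x̄)² = 1123.196; SSW = ΣΣ(x−x̄ᵢ)² = 602.288
MSB = 1123.196/3 = 374.3986; MSW = 602.288/27 = 22.3070
F = MSB/MSW = 16.7839
df = (3, 27)
p-value (upper-tail) = 0.00000
At α=0.05: p < α → reject H₀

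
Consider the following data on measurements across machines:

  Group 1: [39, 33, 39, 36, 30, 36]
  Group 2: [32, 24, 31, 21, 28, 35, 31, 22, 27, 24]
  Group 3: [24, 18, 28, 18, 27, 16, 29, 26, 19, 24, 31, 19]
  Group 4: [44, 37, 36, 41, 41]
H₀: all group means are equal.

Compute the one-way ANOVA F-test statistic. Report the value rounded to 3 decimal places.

Group means [35.50, 27.50, 23.25, 39.80], grand mean 29.273
SSB = Σnᵢ(x̄ᵢ−x̄)² = 1253.495; SSW = ΣΣ(x−x̄ᵢ)² = 585.050
MSB = 1253.495/3 = 417.8318; MSW = 585.050/29 = 20.1741
F = MSB/MSW = 20.7113
df = (3, 29)

test statistic = 20.711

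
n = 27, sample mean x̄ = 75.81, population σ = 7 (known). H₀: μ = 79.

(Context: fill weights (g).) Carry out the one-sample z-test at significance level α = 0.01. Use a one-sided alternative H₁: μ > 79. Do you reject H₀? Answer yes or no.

SE = σ/√n = 7/√27 = 1.3472
z = (x̄−μ₀)/SE = (75.81−79)/1.3472 = -2.3680
p-value (one-sided, H₁ greater) = 0.99106
At α=0.01: p ≥ α → fail to reject H₀

reject H₀: no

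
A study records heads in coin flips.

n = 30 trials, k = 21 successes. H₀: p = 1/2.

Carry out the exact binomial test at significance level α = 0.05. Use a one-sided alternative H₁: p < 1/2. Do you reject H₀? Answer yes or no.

Exact binomial: n=30, k=21, p₀=1/2=0.5000
P(X≤21) from Σ C(n,i)·p₀^i·(1−p₀)^(n−i)
p-value (one-sided, H₁ less) = 0.99194
At α=0.05: p ≥ α → fail to reject H₀

reject H₀: no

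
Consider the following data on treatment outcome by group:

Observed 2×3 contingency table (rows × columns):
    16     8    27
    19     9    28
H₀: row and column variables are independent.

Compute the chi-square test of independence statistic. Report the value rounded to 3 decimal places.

test statistic = 0.101

Row totals [51, 56], col totals [35, 17, 55], n=107
χ² = (16−16.68)²/16.68 + (8−8.10)²/8.10 + (27−26.21)²/26.21 + (19−18.32)²/18.32 + (9−8.90)²/8.90 + (28−28.79)²/28.79 = 0.1007
df = 2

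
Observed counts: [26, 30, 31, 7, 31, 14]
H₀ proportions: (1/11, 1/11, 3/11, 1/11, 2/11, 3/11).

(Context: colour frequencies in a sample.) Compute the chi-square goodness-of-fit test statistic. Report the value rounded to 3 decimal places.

n = 139; E_i = n·p_i = [12.64, 12.64, 37.91, 12.64, 25.27, 37.91]
χ² = (26−12.64)²/12.64 + (30−12.64)²/12.64 + (31−37.91)²/37.91 + (7−12.64)²/12.64 + (31−25.27)²/25.27 + (14−37.91)²/37.91 = 58.1427
df = 5

test statistic = 58.143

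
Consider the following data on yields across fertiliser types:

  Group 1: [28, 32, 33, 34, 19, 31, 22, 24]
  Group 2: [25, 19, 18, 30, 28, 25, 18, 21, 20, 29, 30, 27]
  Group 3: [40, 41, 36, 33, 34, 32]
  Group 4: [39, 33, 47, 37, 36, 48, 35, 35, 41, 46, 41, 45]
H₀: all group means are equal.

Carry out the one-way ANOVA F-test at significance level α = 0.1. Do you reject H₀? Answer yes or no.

Group means [27.88, 24.17, 36.00, 40.25], grand mean 31.895
SSB = Σnᵢ(x̄ᵢ−x̄)² = 1784.787; SSW = ΣΣ(x−x̄ᵢ)² = 834.792
MSB = 1784.787/3 = 594.9291; MSW = 834.792/34 = 24.5527
F = MSB/MSW = 24.2307
df = (3, 34)
p-value (upper-tail) = 0.00000
At α=0.1: p < α → reject H₀

reject H₀: yes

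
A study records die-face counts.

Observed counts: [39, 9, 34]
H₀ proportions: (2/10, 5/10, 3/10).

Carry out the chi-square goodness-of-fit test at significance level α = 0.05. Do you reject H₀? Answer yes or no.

reject H₀: yes

n = 82; E_i = n·p_i = [16.40, 41.00, 24.60]
χ² = (39−16.40)²/16.40 + (9−41.00)²/41.00 + (34−24.60)²/24.60 = 59.7114
df = 2
p-value (upper-tail) = 0.00000
At α=0.05: p < α → reject H₀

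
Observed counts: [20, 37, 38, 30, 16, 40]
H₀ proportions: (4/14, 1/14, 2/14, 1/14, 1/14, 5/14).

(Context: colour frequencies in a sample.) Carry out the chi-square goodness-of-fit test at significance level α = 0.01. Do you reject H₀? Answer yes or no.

reject H₀: yes

n = 181; E_i = n·p_i = [51.71, 12.93, 25.86, 12.93, 12.93, 64.64]
χ² = (20−51.71)²/51.71 + (37−12.93)²/12.93 + (38−25.86)²/25.86 + (30−12.93)²/12.93 + (16−12.93)²/12.93 + (40−64.64)²/64.64 = 102.6354
df = 5
p-value (upper-tail) = 0.00000
At α=0.01: p < α → reject H₀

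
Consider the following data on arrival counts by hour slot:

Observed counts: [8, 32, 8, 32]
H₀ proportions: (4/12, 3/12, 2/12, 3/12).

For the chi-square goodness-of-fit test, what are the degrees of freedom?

df = k − 1 = 4 − 1 = 3

degrees of freedom = 3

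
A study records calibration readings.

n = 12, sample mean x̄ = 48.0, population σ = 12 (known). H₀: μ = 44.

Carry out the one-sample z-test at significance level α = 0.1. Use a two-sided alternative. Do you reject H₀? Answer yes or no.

SE = σ/√n = 12/√12 = 3.4641
z = (x̄−μ₀)/SE = (48.0−44)/3.4641 = 1.1547
p-value (two-sided) = 0.24821
At α=0.1: p ≥ α → fail to reject H₀

reject H₀: no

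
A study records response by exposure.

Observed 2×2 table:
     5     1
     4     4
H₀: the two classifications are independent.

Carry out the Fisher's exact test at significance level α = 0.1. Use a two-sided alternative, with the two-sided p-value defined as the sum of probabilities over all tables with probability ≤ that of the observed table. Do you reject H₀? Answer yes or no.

reject H₀: no

Margins: r₁=6, r₂=8, c₁=9, c₂=5, n=14
p_obs = C(6,5)·C(8,4)/C(14,9); sum pmf over tables with pmf ≤ p_obs
p-value (two-sided) = 0.30070
At α=0.1: p ≥ α → fail to reject H₀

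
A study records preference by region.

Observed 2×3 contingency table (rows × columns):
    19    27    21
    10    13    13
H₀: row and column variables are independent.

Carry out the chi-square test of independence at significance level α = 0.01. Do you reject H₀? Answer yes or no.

reject H₀: no

Row totals [67, 36], col totals [29, 40, 34], n=103
χ² = (19−18.86)²/18.86 + (27−26.02)²/26.02 + (21−22.12)²/22.12 + (10−10.14)²/10.14 + (13−13.98)²/13.98 + (13−11.88)²/11.88 = 0.2698
df = 2
p-value (upper-tail) = 0.87380
At α=0.01: p ≥ α → fail to reject H₀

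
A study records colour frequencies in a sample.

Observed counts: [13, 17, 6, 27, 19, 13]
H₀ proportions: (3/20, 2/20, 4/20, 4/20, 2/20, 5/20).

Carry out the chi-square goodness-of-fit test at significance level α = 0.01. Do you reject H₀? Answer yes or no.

reject H₀: yes

n = 95; E_i = n·p_i = [14.25, 9.50, 19.00, 19.00, 9.50, 23.75]
χ² = (13−14.25)²/14.25 + (17−9.50)²/9.50 + (6−19.00)²/19.00 + (27−19.00)²/19.00 + (19−9.50)²/9.50 + (13−23.75)²/23.75 = 32.6596
df = 5
p-value (upper-tail) = 0.00000
At α=0.01: p < α → reject H₀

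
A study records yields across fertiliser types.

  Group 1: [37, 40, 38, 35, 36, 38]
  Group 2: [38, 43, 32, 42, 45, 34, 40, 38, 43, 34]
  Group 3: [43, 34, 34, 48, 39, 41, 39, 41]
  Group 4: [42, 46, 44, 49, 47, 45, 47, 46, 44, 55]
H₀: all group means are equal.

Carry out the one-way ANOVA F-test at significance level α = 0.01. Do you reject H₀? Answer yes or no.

reject H₀: yes

Group means [37.33, 38.90, 39.88, 46.50], grand mean 41.088
SSB = Σnᵢ(x̄ᵢ−x̄)² = 437.127; SSW = ΣΣ(x−x̄ᵢ)² = 457.608
MSB = 437.127/3 = 145.7090; MSW = 457.608/30 = 15.2536
F = MSB/MSW = 9.5524
df = (3, 30)
p-value (upper-tail) = 0.00014
At α=0.01: p < α → reject H₀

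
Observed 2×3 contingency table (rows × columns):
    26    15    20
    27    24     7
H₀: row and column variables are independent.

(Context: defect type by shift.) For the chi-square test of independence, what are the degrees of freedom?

df = (r−1)(c−1) = (2−1)·(3−1) = 2

degrees of freedom = 2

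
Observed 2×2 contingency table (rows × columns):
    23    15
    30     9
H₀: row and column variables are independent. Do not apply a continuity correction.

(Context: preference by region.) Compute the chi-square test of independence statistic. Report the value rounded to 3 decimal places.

test statistic = 2.412

Row totals [38, 39], col totals [53, 24], n=77
χ² = (23−26.16)²/26.16 + (15−11.84)²/11.84 + (30−26.84)²/26.84 + (9−12.16)²/12.16 = 2.4119
df = 1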